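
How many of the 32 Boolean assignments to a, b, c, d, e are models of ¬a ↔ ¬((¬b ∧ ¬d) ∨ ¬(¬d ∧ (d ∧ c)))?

Initial set: {T (¬a ↔ ¬((¬b ∧ ¬d) ∨ ¬(¬d ∧ (d ∧ c))))}.
T (¬a ↔ ¬((¬b ∧ ¬d) ∨ ¬(¬d ∧ (d ∧ c)))): β-rule — branch into T ¬a, T ¬((¬b ∧ ¬d) ∨ ¬(¬d ∧ (d ∧ c)))  //  F ¬a, F ¬((¬b ∧ ¬d) ∨ ¬(¬d ∧ (d ∧ c))).
  branch 1 (add T ¬a, T ¬((¬b ∧ ¬d) ∨ ¬(¬d ∧ (d ∧ c)))):
    T ¬((¬b ∧ ¬d) ∨ ¬(¬d ∧ (d ∧ c))): α-rule — add F (¬b ∧ ¬d), F ¬(¬d ∧ (d ∧ c)).
    F ¬(¬d ∧ (d ∧ c)): α-rule — add T ¬d, T (d ∧ c).
    T (d ∧ c): α-rule — add T d, T c.
    × closes — contains both d and ¬d.
  branch 2 (add F ¬a, F ¬((¬b ∧ ¬d) ∨ ¬(¬d ∧ (d ∧ c)))):
    F ¬((¬b ∧ ¬d) ∨ ¬(¬d ∧ (d ∧ c))): β-rule — branch into T (¬b ∧ ¬d)  //  T ¬(¬d ∧ (d ∧ c)).
      branch 2.1 (add T (¬b ∧ ¬d)):
        T (¬b ∧ ¬d): α-rule — add T ¬b, T ¬d.
        ○ open, literals {a=T, b=F, d=F}.
      branch 2.2 (add T ¬(¬d ∧ (d ∧ c))):
        T ¬(¬d ∧ (d ∧ c)): β-rule — branch into F ¬d  //  F (d ∧ c).
          branch 2.2.1 (add F ¬d):
            ○ open, literals {a=T, d=T}.
          branch 2.2.2 (add F (d ∧ c)):
            F (d ∧ c): β-rule — branch into F d  //  F c.
              branch 2.2.2.1 (add F d):
                ○ open, literals {a=T, d=F}.
              branch 2.2.2.2 (add F c):
                ○ open, literals {a=T, c=F}.
1 branch closed, 4 open.
Each open branch fixes some atoms; the unmentioned ones are free. Counting distinct full assignments: branch {a=T, b=F, d=F} (c, e) contributes 4 new; branch {a=T, d=T} (b, c, e) contributes 8 new; branch {a=T, d=F} (b, c, e) contributes 4 new; branch {a=T, c=F} (b, d, e) contributes 0 new. Total: 16.

16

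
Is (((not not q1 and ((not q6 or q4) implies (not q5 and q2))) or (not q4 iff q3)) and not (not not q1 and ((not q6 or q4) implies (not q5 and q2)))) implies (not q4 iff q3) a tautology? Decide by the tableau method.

Valid

Assume the negation and expand:
Initial set: {not ((((not not q1 and ((not q6 or q4) implies (not q5 and q2))) or (not q4 iff q3)) and not (not not q1 and ((not q6 or q4) implies (not q5 and q2)))) implies (not q4 iff q3))}.
not ((((not not q1 and ((not q6 or q4) implies (not q5 and q2))) or (not q4 iff q3)) and not (not not q1 and ((not q6 or q4) implies (not q5 and q2)))) implies (not q4 iff q3)): α-rule — add (((not not q1 and ((not q6 or q4) implies (not q5 and q2))) or (not q4 iff q3)) and not (not not q1 and ((not q6 or q4) implies (not q5 and q2)))), not (not q4 iff q3).
(((not not q1 and ((not q6 or q4) implies (not q5 and q2))) or (not q4 iff q3)) and not (not not q1 and ((not q6 or q4) implies (not q5 and q2)))): α-rule — add ((not not q1 and ((not q6 or q4) implies (not q5 and q2))) or (not q4 iff q3)), not (not not q1 and ((not q6 or q4) implies (not q5 and q2))).
not (not q4 iff q3): β-rule — branch into not q4, not q3  //  not not q4, q3.
  branch 1 (add not q4, not q3):
    ((not not q1 and ((not q6 or q4) implies (not q5 and q2))) or (not q4 iff q3)): β-rule — branch into (not not q1 and ((not q6 or q4) implies (not q5 and q2)))  //  (not q4 iff q3).
      branch 1.1 (add (not not q1 and ((not q6 or q4) implies (not q5 and q2)))):
        (not not q1 and ((not q6 or q4) implies (not q5 and q2))): α-rule — add not not q1, ((not q6 or q4) implies (not q5 and q2)).
        not not q1: drop double negation, giving q1.
        not (not not q1 and ((not q6 or q4) implies (not q5 and q2))): β-rule — branch into not not not q1  //  not ((not q6 or q4) implies (not q5 and q2)).
          branch 1.1.1 (add not not not q1):
            not not not q1: drop double negation, giving not q1.
            × closes — contains both q1 and not q1.
          branch 1.1.2 (add not ((not q6 or q4) implies (not q5 and q2))):
            not ((not q6 or q4) implies (not q5 and q2)): α-rule — add (not q6 or q4), not (not q5 and q2).
            ((not q6 or q4) implies (not q5 and q2)): β-rule — branch into not (not q6 or q4)  //  (not q5 and q2).
              branch 1.1.2.1 (add not (not q6 or q4)):
                not (not q6 or q4): α-rule — add not not q6, not q4.
                (not q6 or q4): β-rule — branch into not q6  //  q4.
                  branch 1.1.2.1.1 (add not q6):
                    × closes — contains both q6 and not q6.
                  branch 1.1.2.1.2 (add q4):
                    × closes — contains both q4 and not q4.
              branch 1.1.2.2 (add (not q5 and q2)):
                (not q5 and q2): α-rule — add not q5, q2.
                (not q6 or q4): β-rule — branch into not q6  //  q4.
                  branch 1.1.2.2.1 (add not q6):
                    not (not q5 and q2): β-rule — branch into not not q5  //  not q2.
                      branch 1.1.2.2.1.1 (add not not q5):
                        × closes — contains both q5 and not q5.
                      branch 1.1.2.2.1.2 (add not q2):
                        × closes — contains both q2 and not q2.
                  branch 1.1.2.2.2 (add q4):
                    × closes — contains both q4 and not q4.
      branch 1.2 (add (not q4 iff q3)):
        not (not not q1 and ((not q6 or q4) implies (not q5 and q2))): β-rule — branch into not not not q1  //  not ((not q6 or q4) implies (not q5 and q2)).
          branch 1.2.1 (add not not not q1):
            not not not q1: drop double negation, giving not q1.
            (not q4 iff q3): β-rule — branch into not q4, q3  //  not not q4, not q3.
              branch 1.2.1.1 (add not q4, q3):
                × closes — contains both q3 and not q3.
              branch 1.2.1.2 (add not not q4, not q3):
                × closes — contains both q4 and not q4.
          branch 1.2.2 (add not ((not q6 or q4) implies (not q5 and q2))):
            not ((not q6 or q4) implies (not q5 and q2)): α-rule — add (not q6 or q4), not (not q5 and q2).
            (not q4 iff q3): β-rule — branch into not q4, q3  //  not not q4, not q3.
              branch 1.2.2.1 (add not q4, q3):
                × closes — contains both q3 and not q3.
              branch 1.2.2.2 (add not not q4, not q3):
                × closes — contains both q4 and not q4.
  branch 2 (add not not q4, q3):
    ((not not q1 and ((not q6 or q4) implies (not q5 and q2))) or (not q4 iff q3)): β-rule — branch into (not not q1 and ((not q6 or q4) implies (not q5 and q2)))  //  (not q4 iff q3).
      branch 2.1 (add (not not q1 and ((not q6 or q4) implies (not q5 and q2)))):
        (not not q1 and ((not q6 or q4) implies (not q5 and q2))): α-rule — add not not q1, ((not q6 or q4) implies (not q5 and q2)).
        not not q1: drop double negation, giving q1.
        not (not not q1 and ((not q6 or q4) implies (not q5 and q2))): β-rule — branch into not not not q1  //  not ((not q6 or q4) implies (not q5 and q2)).
          branch 2.1.1 (add not not not q1):
            not not not q1: drop double negation, giving not q1.
            × closes — contains both q1 and not q1.
          branch 2.1.2 (add not ((not q6 or q4) implies (not q5 and q2))):
            not ((not q6 or q4) implies (not q5 and q2)): α-rule — add (not q6 or q4), not (not q5 and q2).
            ((not q6 or q4) implies (not q5 and q2)): β-rule — branch into not (not q6 or q4)  //  (not q5 and q2).
              branch 2.1.2.1 (add not (not q6 or q4)):
                not (not q6 or q4): α-rule — add not not q6, not q4.
                × closes — contains both q4 and not q4.
              branch 2.1.2.2 (add (not q5 and q2)):
                (not q5 and q2): α-rule — add not q5, q2.
                (not q6 or q4): β-rule — branch into not q6  //  q4.
                  branch 2.1.2.2.1 (add not q6):
                    not (not q5 and q2): β-rule — branch into not not q5  //  not q2.
                      branch 2.1.2.2.1.1 (add not not q5):
                        × closes — contains both q5 and not q5.
                      branch 2.1.2.2.1.2 (add not q2):
                        × closes — contains both q2 and not q2.
                  branch 2.1.2.2.2 (add q4):
                    not (not q5 and q2): β-rule — branch into not not q5  //  not q2.
                      branch 2.1.2.2.2.1 (add not not q5):
                        × closes — contains both q5 and not q5.
                      branch 2.1.2.2.2.2 (add not q2):
                        × closes — contains both q2 and not q2.
      branch 2.2 (add (not q4 iff q3)):
        not (not not q1 and ((not q6 or q4) implies (not q5 and q2))): β-rule — branch into not not not q1  //  not ((not q6 or q4) implies (not q5 and q2)).
          branch 2.2.1 (add not not not q1):
            not not not q1: drop double negation, giving not q1.
            (not q4 iff q3): β-rule — branch into not q4, q3  //  not not q4, not q3.
              branch 2.2.1.1 (add not q4, q3):
                × closes — contains both q4 and not q4.
              branch 2.2.1.2 (add not not q4, not q3):
                × closes — contains both q3 and not q3.
          branch 2.2.2 (add not ((not q6 or q4) implies (not q5 and q2))):
            not ((not q6 or q4) implies (not q5 and q2)): α-rule — add (not q6 or q4), not (not q5 and q2).
            (not q4 iff q3): β-rule — branch into not q4, q3  //  not not q4, not q3.
              branch 2.2.2.1 (add not q4, q3):
                × closes — contains both q4 and not q4.
              branch 2.2.2.2 (add not not q4, not q3):
                × closes — contains both q3 and not q3.
All 20 branches close.
Every branch closed, so the negation is unsatisfiable and the formula is valid.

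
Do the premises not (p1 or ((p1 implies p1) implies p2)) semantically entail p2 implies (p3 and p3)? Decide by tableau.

Yes

Initial set: {not (p1 or ((p1 implies p1) implies p2)); not (p2 implies (p3 and p3))}.
not (p1 or ((p1 implies p1) implies p2)): α-rule — add not p1, not ((p1 implies p1) implies p2).
not (p2 implies (p3 and p3)): α-rule — add p2, not (p3 and p3).
not ((p1 implies p1) implies p2): α-rule — add (p1 implies p1), not p2.
× closes — contains both p2 and not p2.
All 1 branch closes.
Every branch closed, so the premises entail the conclusion.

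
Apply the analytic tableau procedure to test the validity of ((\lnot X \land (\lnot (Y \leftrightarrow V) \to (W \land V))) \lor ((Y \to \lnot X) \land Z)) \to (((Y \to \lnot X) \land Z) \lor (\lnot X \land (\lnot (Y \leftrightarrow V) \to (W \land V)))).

Assume the negation and expand:
Initial set: {F (((\lnot X \land (\lnot (Y \leftrightarrow V) \to (W \land V))) \lor ((Y \to \lnot X) \land Z)) \to (((Y \to \lnot X) \land Z) \lor (\lnot X \land (\lnot (Y \leftrightarrow V) \to (W \land V)))))}.
F (((\lnot X \land (\lnot (Y \leftrightarrow V) \to (W \land V))) \lor ((Y \to \lnot X) \land Z)) \to (((Y \to \lnot X) \land Z) \lor (\lnot X \land (\lnot (Y \leftrightarrow V) \to (W \land V))))): α-rule — add T ((\lnot X \land (\lnot (Y \leftrightarrow V) \to (W \land V))) \lor ((Y \to \lnot X) \land Z)), F (((Y \to \lnot X) \land Z) \lor (\lnot X \land (\lnot (Y \leftrightarrow V) \to (W \land V)))).
F (((Y \to \lnot X) \land Z) \lor (\lnot X \land (\lnot (Y \leftrightarrow V) \to (W \land V)))): α-rule — add F ((Y \to \lnot X) \land Z), F (\lnot X \land (\lnot (Y \leftrightarrow V) \to (W \land V))).
T ((\lnot X \land (\lnot (Y \leftrightarrow V) \to (W \land V))) \lor ((Y \to \lnot X) \land Z)): β-rule — branch into T (\lnot X \land (\lnot (Y \leftrightarrow V) \to (W \land V)))  //  T ((Y \to \lnot X) \land Z).
  branch 1 (add T (\lnot X \land (\lnot (Y \leftrightarrow V) \to (W \land V)))):
    T (\lnot X \land (\lnot (Y \leftrightarrow V) \to (W \land V))): α-rule — add T \lnot X, T (\lnot (Y \leftrightarrow V) \to (W \land V)).
    F ((Y \to \lnot X) \land Z): β-rule — branch into F (Y \to \lnot X)  //  F Z.
      branch 1.1 (add F (Y \to \lnot X)):
        F (Y \to \lnot X): α-rule — add T Y, F \lnot X.
        × closes — contains both X and \lnot X.
      branch 1.2 (add F Z):
        F (\lnot X \land (\lnot (Y \leftrightarrow V) \to (W \land V))): β-rule — branch into F \lnot X  //  F (\lnot (Y \leftrightarrow V) \to (W \land V)).
          branch 1.2.1 (add F \lnot X):
            × closes — contains both X and \lnot X.
          branch 1.2.2 (add F (\lnot (Y \leftrightarrow V) \to (W \land V))):
            F (\lnot (Y \leftrightarrow V) \to (W \land V)): α-rule — add T \lnot (Y \leftrightarrow V), F (W \land V).
            T (\lnot (Y \leftrightarrow V) \to (W \land V)): β-rule — branch into F \lnot (Y \leftrightarrow V)  //  T (W \land V).
              branch 1.2.2.1 (add F \lnot (Y \leftrightarrow V)):
                T \lnot (Y \leftrightarrow V): β-rule — branch into T Y, F V  //  F Y, T V.
                  branch 1.2.2.1.1 (add T Y, F V):
                    F (W \land V): β-rule — branch into F W  //  F V.
                      branch 1.2.2.1.1.1 (add F W):
                        F \lnot (Y \leftrightarrow V): β-rule — branch into T Y, T V  //  F Y, F V.
                          branch 1.2.2.1.1.1.1 (add T Y, T V):
                            × closes — contains both V and \lnot V.
                          branch 1.2.2.1.1.1.2 (add F Y, F V):
                            × closes — contains both Y and \lnot Y.
                      branch 1.2.2.1.1.2 (add F V):
                        F \lnot (Y \leftrightarrow V): β-rule — branch into T Y, T V  //  F Y, F V.
                          branch 1.2.2.1.1.2.1 (add T Y, T V):
                            × closes — contains both V and \lnot V.
                          branch 1.2.2.1.1.2.2 (add F Y, F V):
                            × closes — contains both Y and \lnot Y.
                  branch 1.2.2.1.2 (add F Y, T V):
                    F (W \land V): β-rule — branch into F W  //  F V.
                      branch 1.2.2.1.2.1 (add F W):
                        F \lnot (Y \leftrightarrow V): β-rule — branch into T Y, T V  //  F Y, F V.
                          branch 1.2.2.1.2.1.1 (add T Y, T V):
                            × closes — contains both Y and \lnot Y.
                          branch 1.2.2.1.2.1.2 (add F Y, F V):
                            × closes — contains both V and \lnot V.
                      branch 1.2.2.1.2.2 (add F V):
                        × closes — contains both V and \lnot V.
              branch 1.2.2.2 (add T (W \land V)):
                T (W \land V): α-rule — add T W, T V.
                T \lnot (Y \leftrightarrow V): β-rule — branch into T Y, F V  //  F Y, T V.
                  branch 1.2.2.2.1 (add T Y, F V):
                    × closes — contains both V and \lnot V.
                  branch 1.2.2.2.2 (add F Y, T V):
                    F (W \land V): β-rule — branch into F W  //  F V.
                      branch 1.2.2.2.2.1 (add F W):
                        × closes — contains both W and \lnot W.
                      branch 1.2.2.2.2.2 (add F V):
                        × closes — contains both V and \lnot V.
  branch 2 (add T ((Y \to \lnot X) \land Z)):
    T ((Y \to \lnot X) \land Z): α-rule — add T (Y \to \lnot X), T Z.
    F ((Y \to \lnot X) \land Z): β-rule — branch into F (Y \to \lnot X)  //  F Z.
      branch 2.1 (add F (Y \to \lnot X)):
        F (Y \to \lnot X): α-rule — add T Y, F \lnot X.
        F (\lnot X \land (\lnot (Y \leftrightarrow V) \to (W \land V))): β-rule — branch into F \lnot X  //  F (\lnot (Y \leftrightarrow V) \to (W \land V)).
          branch 2.1.1 (add F \lnot X):
            T (Y \to \lnot X): β-rule — branch into F Y  //  T \lnot X.
              branch 2.1.1.1 (add F Y):
                × closes — contains both Y and \lnot Y.
              branch 2.1.1.2 (add T \lnot X):
                × closes — contains both X and \lnot X.
          branch 2.1.2 (add F (\lnot (Y \leftrightarrow V) \to (W \land V))):
            F (\lnot (Y \leftrightarrow V) \to (W \land V)): α-rule — add T \lnot (Y \leftrightarrow V), F (W \land V).
            T (Y \to \lnot X): β-rule — branch into F Y  //  T \lnot X.
              branch 2.1.2.1 (add F Y):
                × closes — contains both Y and \lnot Y.
              branch 2.1.2.2 (add T \lnot X):
                × closes — contains both X and \lnot X.
      branch 2.2 (add F Z):
        × closes — contains both Z and \lnot Z.
All 17 branches close.
Every branch closed, so the negation is unsatisfiable and the formula is valid.

Valid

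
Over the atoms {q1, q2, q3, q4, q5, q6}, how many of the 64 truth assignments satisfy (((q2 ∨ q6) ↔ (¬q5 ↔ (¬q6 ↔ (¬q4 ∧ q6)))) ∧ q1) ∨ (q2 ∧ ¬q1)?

Initial set: {T ((((q2 ∨ q6) ↔ (¬q5 ↔ (¬q6 ↔ (¬q4 ∧ q6)))) ∧ q1) ∨ (q2 ∧ ¬q1))}.
T ((((q2 ∨ q6) ↔ (¬q5 ↔ (¬q6 ↔ (¬q4 ∧ q6)))) ∧ q1) ∨ (q2 ∧ ¬q1)): β-rule — branch into T (((q2 ∨ q6) ↔ (¬q5 ↔ (¬q6 ↔ (¬q4 ∧ q6)))) ∧ q1)  //  T (q2 ∧ ¬q1).
  branch 1 (add T (((q2 ∨ q6) ↔ (¬q5 ↔ (¬q6 ↔ (¬q4 ∧ q6)))) ∧ q1)):
    T (((q2 ∨ q6) ↔ (¬q5 ↔ (¬q6 ↔ (¬q4 ∧ q6)))) ∧ q1): α-rule — add T ((q2 ∨ q6) ↔ (¬q5 ↔ (¬q6 ↔ (¬q4 ∧ q6)))), T q1.
    T ((q2 ∨ q6) ↔ (¬q5 ↔ (¬q6 ↔ (¬q4 ∧ q6)))): β-rule — branch into T (q2 ∨ q6), T (¬q5 ↔ (¬q6 ↔ (¬q4 ∧ q6)))  //  F (q2 ∨ q6), F (¬q5 ↔ (¬q6 ↔ (¬q4 ∧ q6))).
      branch 1.1 (add T (q2 ∨ q6), T (¬q5 ↔ (¬q6 ↔ (¬q4 ∧ q6)))):
        T (q2 ∨ q6): β-rule — branch into T q2  //  T q6.
          branch 1.1.1 (add T q2):
            T (¬q5 ↔ (¬q6 ↔ (¬q4 ∧ q6))): β-rule — branch into T ¬q5, T (¬q6 ↔ (¬q4 ∧ q6))  //  F ¬q5, F (¬q6 ↔ (¬q4 ∧ q6)).
              branch 1.1.1.1 (add T ¬q5, T (¬q6 ↔ (¬q4 ∧ q6))):
                T (¬q6 ↔ (¬q4 ∧ q6)): β-rule — branch into T ¬q6, T (¬q4 ∧ q6)  //  F ¬q6, F (¬q4 ∧ q6).
                  branch 1.1.1.1.1 (add T ¬q6, T (¬q4 ∧ q6)):
                    T (¬q4 ∧ q6): α-rule — add T ¬q4, T q6.
                    × closes — contains both q6 and ¬q6.
                  branch 1.1.1.1.2 (add F ¬q6, F (¬q4 ∧ q6)):
                    F (¬q4 ∧ q6): β-rule — branch into F ¬q4  //  F q6.
                      branch 1.1.1.1.2.1 (add F ¬q4):
                        ○ open, literals {q1=T, q2=T, q4=T, q5=F, q6=T}.
                      branch 1.1.1.1.2.2 (add F q6):
                        × closes — contains both q6 and ¬q6.
              branch 1.1.1.2 (add F ¬q5, F (¬q6 ↔ (¬q4 ∧ q6))):
                F (¬q6 ↔ (¬q4 ∧ q6)): β-rule — branch into T ¬q6, F (¬q4 ∧ q6)  //  F ¬q6, T (¬q4 ∧ q6).
                  branch 1.1.1.2.1 (add T ¬q6, F (¬q4 ∧ q6)):
                    F (¬q4 ∧ q6): β-rule — branch into F ¬q4  //  F q6.
                      branch 1.1.1.2.1.1 (add F ¬q4):
                        ○ open, literals {q1=T, q2=T, q4=T, q5=T, q6=F}.
                      branch 1.1.1.2.1.2 (add F q6):
                        ○ open, literals {q1=T, q2=T, q5=T, q6=F}.
                  branch 1.1.1.2.2 (add F ¬q6, T (¬q4 ∧ q6)):
                    T (¬q4 ∧ q6): α-rule — add T ¬q4, T q6.
                    ○ open, literals {q1=T, q2=T, q4=F, q5=T, q6=T}.
          branch 1.1.2 (add T q6):
            T (¬q5 ↔ (¬q6 ↔ (¬q4 ∧ q6))): β-rule — branch into T ¬q5, T (¬q6 ↔ (¬q4 ∧ q6))  //  F ¬q5, F (¬q6 ↔ (¬q4 ∧ q6)).
              branch 1.1.2.1 (add T ¬q5, T (¬q6 ↔ (¬q4 ∧ q6))):
                T (¬q6 ↔ (¬q4 ∧ q6)): β-rule — branch into T ¬q6, T (¬q4 ∧ q6)  //  F ¬q6, F (¬q4 ∧ q6).
                  branch 1.1.2.1.1 (add T ¬q6, T (¬q4 ∧ q6)):
                    × closes — contains both q6 and ¬q6.
                  branch 1.1.2.1.2 (add F ¬q6, F (¬q4 ∧ q6)):
                    F (¬q4 ∧ q6): β-rule — branch into F ¬q4  //  F q6.
                      branch 1.1.2.1.2.1 (add F ¬q4):
                        ○ open, literals {q1=T, q4=T, q5=F, q6=T}.
                      branch 1.1.2.1.2.2 (add F q6):
                        × closes — contains both q6 and ¬q6.
              branch 1.1.2.2 (add F ¬q5, F (¬q6 ↔ (¬q4 ∧ q6))):
                F (¬q6 ↔ (¬q4 ∧ q6)): β-rule — branch into T ¬q6, F (¬q4 ∧ q6)  //  F ¬q6, T (¬q4 ∧ q6).
                  branch 1.1.2.2.1 (add T ¬q6, F (¬q4 ∧ q6)):
                    × closes — contains both q6 and ¬q6.
                  branch 1.1.2.2.2 (add F ¬q6, T (¬q4 ∧ q6)):
                    T (¬q4 ∧ q6): α-rule — add T ¬q4, T q6.
                    ○ open, literals {q1=T, q4=F, q5=T, q6=T}.
      branch 1.2 (add F (q2 ∨ q6), F (¬q5 ↔ (¬q6 ↔ (¬q4 ∧ q6)))):
        F (q2 ∨ q6): α-rule — add F q2, F q6.
        F (¬q5 ↔ (¬q6 ↔ (¬q4 ∧ q6))): β-rule — branch into T ¬q5, F (¬q6 ↔ (¬q4 ∧ q6))  //  F ¬q5, T (¬q6 ↔ (¬q4 ∧ q6)).
          branch 1.2.1 (add T ¬q5, F (¬q6 ↔ (¬q4 ∧ q6))):
            F (¬q6 ↔ (¬q4 ∧ q6)): β-rule — branch into T ¬q6, F (¬q4 ∧ q6)  //  F ¬q6, T (¬q4 ∧ q6).
              branch 1.2.1.1 (add T ¬q6, F (¬q4 ∧ q6)):
                F (¬q4 ∧ q6): β-rule — branch into F ¬q4  //  F q6.
                  branch 1.2.1.1.1 (add F ¬q4):
                    ○ open, literals {q1=T, q2=F, q4=T, q5=F, q6=F}.
                  branch 1.2.1.1.2 (add F q6):
                    ○ open, literals {q1=T, q2=F, q5=F, q6=F}.
              branch 1.2.1.2 (add F ¬q6, T (¬q4 ∧ q6)):
                × closes — contains both q6 and ¬q6.
          branch 1.2.2 (add F ¬q5, T (¬q6 ↔ (¬q4 ∧ q6))):
            T (¬q6 ↔ (¬q4 ∧ q6)): β-rule — branch into T ¬q6, T (¬q4 ∧ q6)  //  F ¬q6, F (¬q4 ∧ q6).
              branch 1.2.2.1 (add T ¬q6, T (¬q4 ∧ q6)):
                T (¬q4 ∧ q6): α-rule — add T ¬q4, T q6.
                × closes — contains both q6 and ¬q6.
              branch 1.2.2.2 (add F ¬q6, F (¬q4 ∧ q6)):
                × closes — contains both q6 and ¬q6.
  branch 2 (add T (q2 ∧ ¬q1)):
    T (q2 ∧ ¬q1): α-rule — add T q2, T ¬q1.
    ○ open, literals {q1=F, q2=T}.
8 branches closed, 9 open.
Each open branch fixes some atoms; the unmentioned ones are free. Counting distinct full assignments: branch {q1=T, q2=T, q4=T, q5=F, q6=T} (q3) contributes 2 new; branch {q1=T, q2=T, q4=T, q5=T, q6=F} (q3) contributes 2 new; branch {q1=T, q2=T, q5=T, q6=F} (q3, q4) contributes 2 new; branch {q1=T, q2=T, q4=F, q5=T, q6=T} (q3) contributes 2 new; branch {q1=T, q4=T, q5=F, q6=T} (q2, q3) contributes 2 new; branch {q1=T, q4=F, q5=T, q6=T} (q2, q3) contributes 2 new; branch {q1=T, q2=F, q4=T, q5=F, q6=F} (q3) contributes 2 new; branch {q1=T, q2=F, q5=F, q6=F} (q3, q4) contributes 2 new; branch {q1=F, q2=T} (q3, q4, q5, q6) contributes 16 new. Total: 32.

32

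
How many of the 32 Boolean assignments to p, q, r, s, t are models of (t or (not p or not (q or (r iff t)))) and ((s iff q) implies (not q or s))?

Initial set: {((t or (not p or not (q or (r iff t)))) and ((s iff q) implies (not q or s)))}.
((t or (not p or not (q or (r iff t)))) and ((s iff q) implies (not q or s))): α-rule — add (t or (not p or not (q or (r iff t)))), ((s iff q) implies (not q or s)).
(t or (not p or not (q or (r iff t)))): β-rule — branch into t  //  (not p or not (q or (r iff t))).
  branch 1 (add t):
    ((s iff q) implies (not q or s)): β-rule — branch into not (s iff q)  //  (not q or s).
      branch 1.1 (add not (s iff q)):
        not (s iff q): β-rule — branch into s, not q  //  not s, q.
          branch 1.1.1 (add s, not q):
            ○ open, literals {q=0, s=1, t=1}.
          branch 1.1.2 (add not s, q):
            ○ open, literals {q=1, s=0, t=1}.
      branch 1.2 (add (not q or s)):
        (not q or s): β-rule — branch into not q  //  s.
          branch 1.2.1 (add not q):
            ○ open, literals {q=0, t=1}.
          branch 1.2.2 (add s):
            ○ open, literals {s=1, t=1}.
  branch 2 (add (not p or not (q or (r iff t)))):
    ((s iff q) implies (not q or s)): β-rule — branch into not (s iff q)  //  (not q or s).
      branch 2.1 (add not (s iff q)):
        (not p or not (q or (r iff t))): β-rule — branch into not p  //  not (q or (r iff t)).
          branch 2.1.1 (add not p):
            not (s iff q): β-rule — branch into s, not q  //  not s, q.
              branch 2.1.1.1 (add s, not q):
                ○ open, literals {p=0, q=0, s=1}.
              branch 2.1.1.2 (add not s, q):
                ○ open, literals {p=0, q=1, s=0}.
          branch 2.1.2 (add not (q or (r iff t))):
            not (q or (r iff t)): α-rule — add not q, not (r iff t).
            not (s iff q): β-rule — branch into s, not q  //  not s, q.
              branch 2.1.2.1 (add s, not q):
                not (r iff t): β-rule — branch into r, not t  //  not r, t.
                  branch 2.1.2.1.1 (add r, not t):
                    ○ open, literals {q=0, r=1, s=1, t=0}.
                  branch 2.1.2.1.2 (add not r, t):
                    ○ open, literals {q=0, r=0, s=1, t=1}.
              branch 2.1.2.2 (add not s, q):
                × closes — contains both q and not q.
      branch 2.2 (add (not q or s)):
        (not p or not (q or (r iff t))): β-rule — branch into not p  //  not (q or (r iff t)).
          branch 2.2.1 (add not p):
            (not q or s): β-rule — branch into not q  //  s.
              branch 2.2.1.1 (add not q):
                ○ open, literals {p=0, q=0}.
              branch 2.2.1.2 (add s):
                ○ open, literals {p=0, s=1}.
          branch 2.2.2 (add not (q or (r iff t))):
            not (q or (r iff t)): α-rule — add not q, not (r iff t).
            (not q or s): β-rule — branch into not q  //  s.
              branch 2.2.2.1 (add not q):
                not (r iff t): β-rule — branch into r, not t  //  not r, t.
                  branch 2.2.2.1.1 (add r, not t):
                    ○ open, literals {q=0, r=1, t=0}.
                  branch 2.2.2.1.2 (add not r, t):
                    ○ open, literals {q=0, r=0, t=1}.
              branch 2.2.2.2 (add s):
                not (r iff t): β-rule — branch into r, not t  //  not r, t.
                  branch 2.2.2.2.1 (add r, not t):
                    ○ open, literals {q=0, r=1, s=1, t=0}.
                  branch 2.2.2.2.2 (add not r, t):
                    ○ open, literals {q=0, r=0, s=1, t=1}.
1 branch closed, 14 open.
Each open branch fixes some atoms; the unmentioned ones are free. Counting distinct full assignments: branch {q=0, s=1, t=1} (p, r) contributes 4 new; branch {q=1, s=0, t=1} (p, r) contributes 4 new; branch {q=0, t=1} (p, r, s) contributes 4 new; branch {s=1, t=1} (p, q, r) contributes 4 new; branch {p=0, q=0, s=1} (r, t) contributes 2 new; branch {p=0, q=1, s=0} (r, t) contributes 2 new; branch {q=0, r=1, s=1, t=0} (p) contributes 1 new; branch {q=0, r=0, s=1, t=1} (p) contributes 0 new; branch {p=0, q=0} (r, s, t) contributes 2 new; branch {p=0, s=1} (q, r, t) contributes 2 new; branch {q=0, r=1, t=0} (p, s) contributes 1 new; branch {q=0, r=0, t=1} (p, s) contributes 0 new; branch {q=0, r=1, s=1, t=0} (p) contributes 0 new; branch {q=0, r=0, s=1, t=1} (p) contributes 0 new. Total: 26.

26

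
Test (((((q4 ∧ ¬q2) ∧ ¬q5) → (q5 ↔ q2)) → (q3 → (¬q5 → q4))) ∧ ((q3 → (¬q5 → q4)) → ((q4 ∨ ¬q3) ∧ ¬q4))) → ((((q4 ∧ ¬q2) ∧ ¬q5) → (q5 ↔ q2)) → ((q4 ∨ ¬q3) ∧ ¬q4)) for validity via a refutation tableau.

Valid

Assume the negation and expand:
Initial set: {¬((((((q4 ∧ ¬q2) ∧ ¬q5) → (q5 ↔ q2)) → (q3 → (¬q5 → q4))) ∧ ((q3 → (¬q5 → q4)) → ((q4 ∨ ¬q3) ∧ ¬q4))) → ((((q4 ∧ ¬q2) ∧ ¬q5) → (q5 ↔ q2)) → ((q4 ∨ ¬q3) ∧ ¬q4)))}.
¬((((((q4 ∧ ¬q2) ∧ ¬q5) → (q5 ↔ q2)) → (q3 → (¬q5 → q4))) ∧ ((q3 → (¬q5 → q4)) → ((q4 ∨ ¬q3) ∧ ¬q4))) → ((((q4 ∧ ¬q2) ∧ ¬q5) → (q5 ↔ q2)) → ((q4 ∨ ¬q3) ∧ ¬q4))): α-rule — add (((((q4 ∧ ¬q2) ∧ ¬q5) → (q5 ↔ q2)) → (q3 → (¬q5 → q4))) ∧ ((q3 → (¬q5 → q4)) → ((q4 ∨ ¬q3) ∧ ¬q4))), ¬((((q4 ∧ ¬q2) ∧ ¬q5) → (q5 ↔ q2)) → ((q4 ∨ ¬q3) ∧ ¬q4)).
(((((q4 ∧ ¬q2) ∧ ¬q5) → (q5 ↔ q2)) → (q3 → (¬q5 → q4))) ∧ ((q3 → (¬q5 → q4)) → ((q4 ∨ ¬q3) ∧ ¬q4))): α-rule — add ((((q4 ∧ ¬q2) ∧ ¬q5) → (q5 ↔ q2)) → (q3 → (¬q5 → q4))), ((q3 → (¬q5 → q4)) → ((q4 ∨ ¬q3) ∧ ¬q4)).
¬((((q4 ∧ ¬q2) ∧ ¬q5) → (q5 ↔ q2)) → ((q4 ∨ ¬q3) ∧ ¬q4)): α-rule — add (((q4 ∧ ¬q2) ∧ ¬q5) → (q5 ↔ q2)), ¬((q4 ∨ ¬q3) ∧ ¬q4).
((((q4 ∧ ¬q2) ∧ ¬q5) → (q5 ↔ q2)) → (q3 → (¬q5 → q4))): β-rule — branch into ¬(((q4 ∧ ¬q2) ∧ ¬q5) → (q5 ↔ q2))  //  (q3 → (¬q5 → q4)).
  branch 1 (add ¬(((q4 ∧ ¬q2) ∧ ¬q5) → (q5 ↔ q2))):
    ¬(((q4 ∧ ¬q2) ∧ ¬q5) → (q5 ↔ q2)): α-rule — add ((q4 ∧ ¬q2) ∧ ¬q5), ¬(q5 ↔ q2).
    ((q4 ∧ ¬q2) ∧ ¬q5): α-rule — add (q4 ∧ ¬q2), ¬q5.
    (q4 ∧ ¬q2): α-rule — add q4, ¬q2.
    ((q3 → (¬q5 → q4)) → ((q4 ∨ ¬q3) ∧ ¬q4)): β-rule — branch into ¬(q3 → (¬q5 → q4))  //  ((q4 ∨ ¬q3) ∧ ¬q4).
      branch 1.1 (add ¬(q3 → (¬q5 → q4))):
        ¬(q3 → (¬q5 → q4)): α-rule — add q3, ¬(¬q5 → q4).
        ¬(¬q5 → q4): α-rule — add ¬q5, ¬q4.
        × closes — contains both q4 and ¬q4.
      branch 1.2 (add ((q4 ∨ ¬q3) ∧ ¬q4)):
        ((q4 ∨ ¬q3) ∧ ¬q4): α-rule — add (q4 ∨ ¬q3), ¬q4.
        × closes — contains both q4 and ¬q4.
  branch 2 (add (q3 → (¬q5 → q4))):
    ((q3 → (¬q5 → q4)) → ((q4 ∨ ¬q3) ∧ ¬q4)): β-rule — branch into ¬(q3 → (¬q5 → q4))  //  ((q4 ∨ ¬q3) ∧ ¬q4).
      branch 2.1 (add ¬(q3 → (¬q5 → q4))):
        ¬(q3 → (¬q5 → q4)): α-rule — add q3, ¬(¬q5 → q4).
        ¬(¬q5 → q4): α-rule — add ¬q5, ¬q4.
        (((q4 ∧ ¬q2) ∧ ¬q5) → (q5 ↔ q2)): β-rule — branch into ¬((q4 ∧ ¬q2) ∧ ¬q5)  //  (q5 ↔ q2).
          branch 2.1.1 (add ¬((q4 ∧ ¬q2) ∧ ¬q5)):
            ¬((q4 ∨ ¬q3) ∧ ¬q4): β-rule — branch into ¬(q4 ∨ ¬q3)  //  ¬¬q4.
              branch 2.1.1.1 (add ¬(q4 ∨ ¬q3)):
                ¬(q4 ∨ ¬q3): α-rule — add ¬q4, ¬¬q3.
                (q3 → (¬q5 → q4)): β-rule — branch into ¬q3  //  (¬q5 → q4).
                  branch 2.1.1.1.1 (add ¬q3):
                    × closes — contains both q3 and ¬q3.
                  branch 2.1.1.1.2 (add (¬q5 → q4)):
                    ¬((q4 ∧ ¬q2) ∧ ¬q5): β-rule — branch into ¬(q4 ∧ ¬q2)  //  ¬¬q5.
                      branch 2.1.1.1.2.1 (add ¬(q4 ∧ ¬q2)):
                        (¬q5 → q4): β-rule — branch into ¬¬q5  //  q4.
                          branch 2.1.1.1.2.1.1 (add ¬¬q5):
                            × closes — contains both q5 and ¬q5.
                          branch 2.1.1.1.2.1.2 (add q4):
                            × closes — contains both q4 and ¬q4.
                      branch 2.1.1.1.2.2 (add ¬¬q5):
                        × closes — contains both q5 and ¬q5.
              branch 2.1.1.2 (add ¬¬q4):
                × closes — contains both q4 and ¬q4.
          branch 2.1.2 (add (q5 ↔ q2)):
            ¬((q4 ∨ ¬q3) ∧ ¬q4): β-rule — branch into ¬(q4 ∨ ¬q3)  //  ¬¬q4.
              branch 2.1.2.1 (add ¬(q4 ∨ ¬q3)):
                ¬(q4 ∨ ¬q3): α-rule — add ¬q4, ¬¬q3.
                (q3 → (¬q5 → q4)): β-rule — branch into ¬q3  //  (¬q5 → q4).
                  branch 2.1.2.1.1 (add ¬q3):
                    × closes — contains both q3 and ¬q3.
                  branch 2.1.2.1.2 (add (¬q5 → q4)):
                    (q5 ↔ q2): β-rule — branch into q5, q2  //  ¬q5, ¬q2.
                      branch 2.1.2.1.2.1 (add q5, q2):
                        × closes — contains both q5 and ¬q5.
                      branch 2.1.2.1.2.2 (add ¬q5, ¬q2):
                        (¬q5 → q4): β-rule — branch into ¬¬q5  //  q4.
                          branch 2.1.2.1.2.2.1 (add ¬¬q5):
                            × closes — contains both q5 and ¬q5.
                          branch 2.1.2.1.2.2.2 (add q4):
                            × closes — contains both q4 and ¬q4.
              branch 2.1.2.2 (add ¬¬q4):
                × closes — contains both q4 and ¬q4.
      branch 2.2 (add ((q4 ∨ ¬q3) ∧ ¬q4)):
        ((q4 ∨ ¬q3) ∧ ¬q4): α-rule — add (q4 ∨ ¬q3), ¬q4.
        (((q4 ∧ ¬q2) ∧ ¬q5) → (q5 ↔ q2)): β-rule — branch into ¬((q4 ∧ ¬q2) ∧ ¬q5)  //  (q5 ↔ q2).
          branch 2.2.1 (add ¬((q4 ∧ ¬q2) ∧ ¬q5)):
            ¬((q4 ∨ ¬q3) ∧ ¬q4): β-rule — branch into ¬(q4 ∨ ¬q3)  //  ¬¬q4.
              branch 2.2.1.1 (add ¬(q4 ∨ ¬q3)):
                ¬(q4 ∨ ¬q3): α-rule — add ¬q4, ¬¬q3.
                (q3 → (¬q5 → q4)): β-rule — branch into ¬q3  //  (¬q5 → q4).
                  branch 2.2.1.1.1 (add ¬q3):
                    × closes — contains both q3 and ¬q3.
                  branch 2.2.1.1.2 (add (¬q5 → q4)):
                    (q4 ∨ ¬q3): β-rule — branch into q4  //  ¬q3.
                      branch 2.2.1.1.2.1 (add q4):
                        × closes — contains both q4 and ¬q4.
                      branch 2.2.1.1.2.2 (add ¬q3):
                        × closes — contains both q3 and ¬q3.
              branch 2.2.1.2 (add ¬¬q4):
                × closes — contains both q4 and ¬q4.
          branch 2.2.2 (add (q5 ↔ q2)):
            ¬((q4 ∨ ¬q3) ∧ ¬q4): β-rule — branch into ¬(q4 ∨ ¬q3)  //  ¬¬q4.
              branch 2.2.2.1 (add ¬(q4 ∨ ¬q3)):
                ¬(q4 ∨ ¬q3): α-rule — add ¬q4, ¬¬q3.
                (q3 → (¬q5 → q4)): β-rule — branch into ¬q3  //  (¬q5 → q4).
                  branch 2.2.2.1.1 (add ¬q3):
                    × closes — contains both q3 and ¬q3.
                  branch 2.2.2.1.2 (add (¬q5 → q4)):
                    (q4 ∨ ¬q3): β-rule — branch into q4  //  ¬q3.
                      branch 2.2.2.1.2.1 (add q4):
                        × closes — contains both q4 and ¬q4.
                      branch 2.2.2.1.2.2 (add ¬q3):
                        × closes — contains both q3 and ¬q3.
              branch 2.2.2.2 (add ¬¬q4):
                × closes — contains both q4 and ¬q4.
All 20 branches close.
Every branch closed, so the negation is unsatisfiable and the formula is valid.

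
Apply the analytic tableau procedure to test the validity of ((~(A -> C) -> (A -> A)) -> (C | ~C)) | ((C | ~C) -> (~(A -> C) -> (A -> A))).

Assume the negation and expand:
Initial set: {~(((~(A -> C) -> (A -> A)) -> (C | ~C)) | ((C | ~C) -> (~(A -> C) -> (A -> A))))}.
~(((~(A -> C) -> (A -> A)) -> (C | ~C)) | ((C | ~C) -> (~(A -> C) -> (A -> A)))): α-rule — add ~((~(A -> C) -> (A -> A)) -> (C | ~C)), ~((C | ~C) -> (~(A -> C) -> (A -> A))).
~((~(A -> C) -> (A -> A)) -> (C | ~C)): α-rule — add (~(A -> C) -> (A -> A)), ~(C | ~C).
~((C | ~C) -> (~(A -> C) -> (A -> A))): α-rule — add (C | ~C), ~(~(A -> C) -> (A -> A)).
~(C | ~C): α-rule — add ~C, ~~C.
× closes — contains both C and ~C.
All 1 branch closes.
Every branch closed, so the negation is unsatisfiable and the formula is valid.

Valid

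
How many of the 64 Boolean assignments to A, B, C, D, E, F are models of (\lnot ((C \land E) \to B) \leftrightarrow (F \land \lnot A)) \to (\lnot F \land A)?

Initial set: {((\lnot ((C \land E) \to B) \leftrightarrow (F \land \lnot A)) \to (\lnot F \land A))}.
((\lnot ((C \land E) \to B) \leftrightarrow (F \land \lnot A)) \to (\lnot F \land A)): β-rule — branch into \lnot (\lnot ((C \land E) \to B) \leftrightarrow (F \land \lnot A))  //  (\lnot F \land A).
  branch 1 (add \lnot (\lnot ((C \land E) \to B) \leftrightarrow (F \land \lnot A))):
    \lnot (\lnot ((C \land E) \to B) \leftrightarrow (F \land \lnot A)): β-rule — branch into \lnot ((C \land E) \to B), \lnot (F \land \lnot A)  //  \lnot \lnot ((C \land E) \to B), (F \land \lnot A).
      branch 1.1 (add \lnot ((C \land E) \to B), \lnot (F \land \lnot A)):
        \lnot ((C \land E) \to B): α-rule — add (C \land E), \lnot B.
        (C \land E): α-rule — add C, E.
        \lnot (F \land \lnot A): β-rule — branch into \lnot F  //  \lnot \lnot A.
          branch 1.1.1 (add \lnot F):
            ○ open, literals {B=F, C=T, E=T, F=F}.
          branch 1.1.2 (add \lnot \lnot A):
            ○ open, literals {A=T, B=F, C=T, E=T}.
      branch 1.2 (add \lnot \lnot ((C \land E) \to B), (F \land \lnot A)):
        (F \land \lnot A): α-rule — add F, \lnot A.
        \lnot \lnot ((C \land E) \to B): β-rule — branch into \lnot (C \land E)  //  B.
          branch 1.2.1 (add \lnot (C \land E)):
            \lnot (C \land E): β-rule — branch into \lnot C  //  \lnot E.
              branch 1.2.1.1 (add \lnot C):
                ○ open, literals {A=F, C=F, F=T}.
              branch 1.2.1.2 (add \lnot E):
                ○ open, literals {A=F, E=F, F=T}.
          branch 1.2.2 (add B):
            ○ open, literals {A=F, B=T, F=T}.
  branch 2 (add (\lnot F \land A)):
    (\lnot F \land A): α-rule — add \lnot F, A.
    ○ open, literals {A=T, F=F}.
0 branches closed, 6 open.
Each open branch fixes some atoms; the unmentioned ones are free. Counting distinct full assignments: branch {B=F, C=T, E=T, F=F} (A, D) contributes 4 new; branch {A=T, B=F, C=T, E=T} (D, F) contributes 2 new; branch {A=F, C=F, F=T} (B, D, E) contributes 8 new; branch {A=F, E=F, F=T} (B, C, D) contributes 4 new; branch {A=F, B=T, F=T} (C, D, E) contributes 2 new; branch {A=T, F=F} (B, C, D, E) contributes 14 new. Total: 34.

34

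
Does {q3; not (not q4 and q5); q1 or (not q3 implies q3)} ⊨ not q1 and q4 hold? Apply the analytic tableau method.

No

Initial set: {q3; not (not q4 and q5); (q1 or (not q3 implies q3)); not (not q1 and q4)}.
not (not q4 and q5): β-rule — branch into not not q4  //  not q5.
  branch 1 (add not not q4):
    (q1 or (not q3 implies q3)): β-rule — branch into q1  //  (not q3 implies q3).
      branch 1.1 (add q1):
        not (not q1 and q4): β-rule — branch into not not q1  //  not q4.
          branch 1.1.1 (add not not q1):
            ○ open, literals {q1=true, q3=true, q4=true}.
          branch 1.1.2 (add not q4):
            × closes — contains both q4 and not q4.
      branch 1.2 (add (not q3 implies q3)):
        not (not q1 and q4): β-rule — branch into not not q1  //  not q4.
          branch 1.2.1 (add not not q1):
            (not q3 implies q3): β-rule — branch into not not q3  //  q3.
              branch 1.2.1.1 (add not not q3):
                ○ open, literals {q1=true, q3=true, q4=true}.
              branch 1.2.1.2 (add q3):
                ○ open, literals {q1=true, q3=true, q4=true}.
          branch 1.2.2 (add not q4):
            × closes — contains both q4 and not q4.
  branch 2 (add not q5):
    (q1 or (not q3 implies q3)): β-rule — branch into q1  //  (not q3 implies q3).
      branch 2.1 (add q1):
        not (not q1 and q4): β-rule — branch into not not q1  //  not q4.
          branch 2.1.1 (add not not q1):
            ○ open, literals {q1=true, q3=true, q5=false}.
          branch 2.1.2 (add not q4):
            ○ open, literals {q1=true, q3=true, q4=false, q5=false}.
      branch 2.2 (add (not q3 implies q3)):
        not (not q1 and q4): β-rule — branch into not not q1  //  not q4.
          branch 2.2.1 (add not not q1):
            (not q3 implies q3): β-rule — branch into not not q3  //  q3.
              branch 2.2.1.1 (add not not q3):
                ○ open, literals {q1=true, q3=true, q5=false}.
              branch 2.2.1.2 (add q3):
                ○ open, literals {q1=true, q3=true, q5=false}.
          branch 2.2.2 (add not q4):
            (not q3 implies q3): β-rule — branch into not not q3  //  q3.
              branch 2.2.2.1 (add not not q3):
                ○ open, literals {q3=true, q4=false, q5=false}.
              branch 2.2.2.2 (add q3):
                ○ open, literals {q3=true, q4=false, q5=false}.
2 branches closed, 9 open.
An open branch gives a countermodel: q1=true, q3=true, q4=true (unmentioned atoms arbitrary); the premises hold there but the conclusion fails.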